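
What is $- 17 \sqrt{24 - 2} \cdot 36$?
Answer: $- 612 \sqrt{22} \approx -2870.5$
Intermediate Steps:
$- 17 \sqrt{24 - 2} \cdot 36 = - 17 \sqrt{22} \cdot 36 = - 612 \sqrt{22}$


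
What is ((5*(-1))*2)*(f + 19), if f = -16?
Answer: -30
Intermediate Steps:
((5*(-1))*2)*(f + 19) = ((5*(-1))*2)*(-16 + 19) = -5*2*3 = -10*3 = -30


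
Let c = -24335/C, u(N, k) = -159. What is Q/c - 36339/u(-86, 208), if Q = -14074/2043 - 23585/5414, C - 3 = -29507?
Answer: 6753073273717/31422301065 ≈ 214.91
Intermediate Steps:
C = -29504 (C = 3 - 29507 = -29504)
Q = -547933/48726 (Q = -14074*1/2043 - 23585*1/5414 = -62/9 - 23585/5414 = -547933/48726 ≈ -11.245)
c = 24335/29504 (c = -24335/(-29504) = -24335*(-1/29504) = 24335/29504 ≈ 0.82480)
Q/c - 36339/u(-86, 208) = -547933/(48726*24335/29504) - 36339/(-159) = -547933/48726*29504/24335 - 36339*(-1/159) = -8083107616/592873605 + 12113/53 = 6753073273717/31422301065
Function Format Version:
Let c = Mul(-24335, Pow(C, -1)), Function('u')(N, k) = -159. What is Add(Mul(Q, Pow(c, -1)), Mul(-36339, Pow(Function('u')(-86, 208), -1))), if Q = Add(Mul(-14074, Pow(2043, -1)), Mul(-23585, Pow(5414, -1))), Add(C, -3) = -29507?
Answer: Rational(6753073273717, 31422301065) ≈ 214.91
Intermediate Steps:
C = -29504 (C = Add(3, -29507) = -29504)
Q = Rational(-547933, 48726) (Q = Add(Mul(-14074, Rational(1, 2043)), Mul(-23585, Rational(1, 5414))) = Add(Rational(-62, 9), Rational(-23585, 5414)) = Rational(-547933, 48726) ≈ -11.245)
c = Rational(24335, 29504) (c = Mul(-24335, Pow(-29504, -1)) = Mul(-24335, Rational(-1, 29504)) = Rational(24335, 29504) ≈ 0.82480)
Add(Mul(Q, Pow(c, -1)), Mul(-36339, Pow(Function('u')(-86, 208), -1))) = Add(Mul(Rational(-547933, 48726), Pow(Rational(24335, 29504), -1)), Mul(-36339, Pow(-159, -1))) = Add(Mul(Rational(-547933, 48726), Rational(29504, 24335)), Mul(-36339, Rational(-1, 159))) = Add(Rational(-8083107616, 592873605), Rational(12113, 53)) = Rational(6753073273717, 31422301065)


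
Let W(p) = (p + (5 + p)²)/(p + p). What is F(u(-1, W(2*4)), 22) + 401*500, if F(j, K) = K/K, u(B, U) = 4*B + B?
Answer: 200501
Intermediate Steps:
W(p) = (p + (5 + p)²)/(2*p) (W(p) = (p + (5 + p)²)/((2*p)) = (p + (5 + p)²)*(1/(2*p)) = (p + (5 + p)²)/(2*p))
u(B, U) = 5*B
F(j, K) = 1
F(u(-1, W(2*4)), 22) + 401*500 = 1 + 401*500 = 1 + 200500 = 200501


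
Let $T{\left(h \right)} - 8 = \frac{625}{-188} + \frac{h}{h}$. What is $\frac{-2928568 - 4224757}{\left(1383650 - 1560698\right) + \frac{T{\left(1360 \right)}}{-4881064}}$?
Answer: $\frac{6564177381906400}{162466332386603} \approx 40.403$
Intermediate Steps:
$T{\left(h \right)} = \frac{1067}{188}$ ($T{\left(h \right)} = 8 + \left(\frac{625}{-188} + \frac{h}{h}\right) = 8 + \left(625 \left(- \frac{1}{188}\right) + 1\right) = 8 + \left(- \frac{625}{188} + 1\right) = 8 - \frac{437}{188} = \frac{1067}{188}$)
$\frac{-2928568 - 4224757}{\left(1383650 - 1560698\right) + \frac{T{\left(1360 \right)}}{-4881064}} = \frac{-2928568 - 4224757}{\left(1383650 - 1560698\right) + \frac{1067}{188 \left(-4881064\right)}} = - \frac{7153325}{-177048 + \frac{1067}{188} \left(- \frac{1}{4881064}\right)} = - \frac{7153325}{-177048 - \frac{1067}{917640032}} = - \frac{7153325}{- \frac{162466332386603}{917640032}} = \left(-7153325\right) \left(- \frac{917640032}{162466332386603}\right) = \frac{6564177381906400}{162466332386603}$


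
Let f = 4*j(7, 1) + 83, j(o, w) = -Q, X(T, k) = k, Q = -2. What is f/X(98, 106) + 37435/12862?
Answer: 1284638/340843 ≈ 3.7690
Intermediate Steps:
j(o, w) = 2 (j(o, w) = -1*(-2) = 2)
f = 91 (f = 4*2 + 83 = 8 + 83 = 91)
f/X(98, 106) + 37435/12862 = 91/106 + 37435/12862 = 1284638/340843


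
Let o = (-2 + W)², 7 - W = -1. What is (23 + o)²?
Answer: 3481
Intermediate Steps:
W = 8 (W = 7 - 1*(-1) = 7 + 1 = 8)
o = 36 (o = (-2 + 8)² = 6² = 36)
(23 + o)² = (23 + 36)² = 59² = 3481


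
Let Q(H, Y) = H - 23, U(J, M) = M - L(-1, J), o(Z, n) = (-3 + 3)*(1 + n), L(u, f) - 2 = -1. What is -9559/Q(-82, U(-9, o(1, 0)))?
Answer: 9559/105 ≈ 91.038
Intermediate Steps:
L(u, f) = 1 (L(u, f) = 2 - 1 = 1)
o(Z, n) = 0 (o(Z, n) = 0*(1 + n) = 0)
U(J, M) = -1 + M (U(J, M) = M - 1*1 = M - 1 = -1 + M)
Q(H, Y) = -23 + H
-9559/Q(-82, U(-9, o(1, 0))) = -9559/(-23 - 82) = -9559/(-105) = -9559*(-1/105) = 9559/105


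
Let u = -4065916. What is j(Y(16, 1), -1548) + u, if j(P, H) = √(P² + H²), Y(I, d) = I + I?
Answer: -4065916 + 4*√149833 ≈ -4.0644e+6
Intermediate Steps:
Y(I, d) = 2*I
j(P, H) = √(H² + P²)
j(Y(16, 1), -1548) + u = √((-1548)² + (2*16)²) - 4065916 = √(2396304 + 32²) - 4065916 = √(2396304 + 1024) - 4065916 = √2397328 - 4065916 = 4*√149833 - 4065916 = -4065916 + 4*√149833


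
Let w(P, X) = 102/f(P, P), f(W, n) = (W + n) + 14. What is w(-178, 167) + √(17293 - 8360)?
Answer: -17/57 + √8933 ≈ 94.216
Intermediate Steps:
f(W, n) = 14 + W + n
w(P, X) = 102/(14 + 2*P) (w(P, X) = 102/(14 + P + P) = 102/(14 + 2*P))
w(-178, 167) + √(17293 - 8360) = 51/(7 - 178) + √(17293 - 8360) = 51/(-171) + √8933 = 51*(-1/171) + √8933 = -17/57 + √8933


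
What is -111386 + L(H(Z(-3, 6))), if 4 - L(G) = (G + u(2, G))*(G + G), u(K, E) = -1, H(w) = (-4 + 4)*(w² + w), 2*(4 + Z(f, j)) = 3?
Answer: -111382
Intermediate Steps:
Z(f, j) = -5/2 (Z(f, j) = -4 + (½)*3 = -4 + 3/2 = -5/2)
H(w) = 0 (H(w) = 0*(w + w²) = 0)
L(G) = 4 - 2*G*(-1 + G) (L(G) = 4 - (G - 1)*(G + G) = 4 - (-1 + G)*2*G = 4 - 2*G*(-1 + G))
-111386 + L(H(Z(-3, 6))) = -111386 + (4 - 2*0² + 2*0) = -111386 + (4 - 2*0 + 0) = -111386 + (4 + 0 + 0) = -111386 + 4 = -111382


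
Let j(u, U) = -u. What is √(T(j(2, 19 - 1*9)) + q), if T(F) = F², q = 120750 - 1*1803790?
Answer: 6*I*√46751 ≈ 1297.3*I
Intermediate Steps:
q = -1683040 (q = 120750 - 1803790 = -1683040)
√(T(j(2, 19 - 1*9)) + q) = √((-1*2)² - 1683040) = √((-2)² - 1683040) = √(4 - 1683040) = √(-1683036) = 6*I*√46751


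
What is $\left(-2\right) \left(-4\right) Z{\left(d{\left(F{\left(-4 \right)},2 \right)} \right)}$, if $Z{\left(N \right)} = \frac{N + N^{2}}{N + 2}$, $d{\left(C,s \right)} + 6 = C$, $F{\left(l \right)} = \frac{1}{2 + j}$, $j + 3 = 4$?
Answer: $- \frac{1904}{33} \approx -57.697$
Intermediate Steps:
$j = 1$ ($j = -3 + 4 = 1$)
$F{\left(l \right)} = \frac{1}{3}$ ($F{\left(l \right)} = \frac{1}{2 + 1} = \frac{1}{3}$)
$d{\left(C,s \right)} = -6 + C$
$Z{\left(N \right)} = \frac{N + N^{2}}{2 + N}$
$\left(-2\right) \left(-4\right) Z{\left(d{\left(F{\left(-4 \right)},2 \right)} \right)} = \left(-2\right) \left(-4\right) \frac{\left(-6 + \frac{1}{3}\right) \left(1 + \left(-6 + \frac{1}{3}\right)\right)}{2 + \left(-6 + \frac{1}{3}\right)} = 8 \left(- \frac{17 \left(1 - \frac{17}{3}\right)}{3 \left(2 - \frac{17}{3}\right)}\right) = 8 \left(\left(- \frac{17}{3}\right) \frac{1}{- \frac{11}{3}} \left(- \frac{14}{3}\right)\right) = 8 \left(\left(- \frac{17}{3}\right) \left(- \frac{3}{11}\right) \left(- \frac{14}{3}\right)\right) = 8 \left(- \frac{238}{33}\right) = - \frac{1904}{33}$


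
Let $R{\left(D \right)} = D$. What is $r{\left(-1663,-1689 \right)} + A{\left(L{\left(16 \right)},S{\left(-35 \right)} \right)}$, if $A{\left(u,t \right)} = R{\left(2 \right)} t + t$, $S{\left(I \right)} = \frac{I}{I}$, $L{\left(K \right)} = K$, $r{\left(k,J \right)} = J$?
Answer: $-1686$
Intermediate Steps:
$S{\left(I \right)} = 1$
$A{\left(u,t \right)} = 3 t$ ($A{\left(u,t \right)} = 2 t + t = 3 t$)
$r{\left(-1663,-1689 \right)} + A{\left(L{\left(16 \right)},S{\left(-35 \right)} \right)} = -1689 + 3 \cdot 1 = -1689 + 3 = -1686$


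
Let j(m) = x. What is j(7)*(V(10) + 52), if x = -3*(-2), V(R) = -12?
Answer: 240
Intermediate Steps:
x = 6
j(m) = 6
j(7)*(V(10) + 52) = 6*(-12 + 52) = 6*40 = 240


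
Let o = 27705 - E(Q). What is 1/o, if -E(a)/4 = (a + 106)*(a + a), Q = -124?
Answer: 1/45561 ≈ 2.1949e-5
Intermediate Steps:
E(a) = -8*a*(106 + a) (E(a) = -4*(a + 106)*(a + a) = -4*(106 + a)*2*a = -8*a*(106 + a))
o = 45561 (o = 27705 - (-8)*(-124)*(106 - 124) = 27705 - (-8)*(-124)*(-18) = 27705 - 1*(-17856) = 27705 + 17856 = 45561)
1/o = 1/45561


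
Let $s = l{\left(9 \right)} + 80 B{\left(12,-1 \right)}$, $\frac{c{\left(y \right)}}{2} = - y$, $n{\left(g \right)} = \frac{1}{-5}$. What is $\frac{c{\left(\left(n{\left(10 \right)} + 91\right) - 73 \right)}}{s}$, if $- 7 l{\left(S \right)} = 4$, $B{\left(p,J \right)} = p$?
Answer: $- \frac{623}{16790} \approx -0.037105$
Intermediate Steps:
$n{\left(g \right)} = - \frac{1}{5}$
$c{\left(y \right)} = - 2 y$ ($c{\left(y \right)} = 2 \left(- y\right) = - 2 y$)
$l{\left(S \right)} = - \frac{4}{7}$ ($l{\left(S \right)} = \left(- \frac{1}{7}\right) 4 = - \frac{4}{7}$)
$s = \frac{6716}{7}$ ($s = - \frac{4}{7} + 80 \cdot 12 = - \frac{4}{7} + 960 = \frac{6716}{7} \approx 959.43$)
$\frac{c{\left(\left(n{\left(10 \right)} + 91\right) - 73 \right)}}{s} = \frac{\left(-2\right) \left(\left(- \frac{1}{5} + 91\right) - 73\right)}{\frac{6716}{7}} = - 2 \left(\frac{454}{5} - 73\right) \frac{7}{6716} = \left(-2\right) \frac{89}{5} \cdot \frac{7}{6716} = \left(- \frac{178}{5}\right) \frac{7}{6716} = - \frac{623}{16790}$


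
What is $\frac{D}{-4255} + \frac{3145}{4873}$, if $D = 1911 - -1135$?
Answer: $- \frac{1461183}{20734615} \approx -0.070471$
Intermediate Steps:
$D = 3046$ ($D = 1911 + 1135 = 3046$)
$\frac{D}{-4255} + \frac{3145}{4873} = \frac{3046}{-4255} + \frac{3145}{4873} = 3046 \left(- \frac{1}{4255}\right) + 3145 \cdot \frac{1}{4873} = - \frac{3046}{4255} + \frac{3145}{4873} = - \frac{1461183}{20734615}$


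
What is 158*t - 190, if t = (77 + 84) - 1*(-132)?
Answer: 46104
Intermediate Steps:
t = 293 (t = 161 + 132 = 293)
158*t - 190 = 158*293 - 190 = 46294 - 190 = 46104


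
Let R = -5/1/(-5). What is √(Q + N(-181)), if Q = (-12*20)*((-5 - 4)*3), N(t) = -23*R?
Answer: √6457 ≈ 80.355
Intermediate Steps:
R = 1 (R = -5*1*(-⅕) = -5*(-⅕) = 1)
N(t) = -23 (N(t) = -23*1 = -23)
Q = 6480 (Q = -(-2160)*3 = -240*(-27) = 6480)
√(Q + N(-181)) = √(6480 - 23) = √6457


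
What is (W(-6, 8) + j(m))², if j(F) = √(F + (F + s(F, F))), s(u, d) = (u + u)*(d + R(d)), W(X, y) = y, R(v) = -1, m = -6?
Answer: 136 + 96*√2 ≈ 271.76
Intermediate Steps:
s(u, d) = 2*u*(-1 + d) (s(u, d) = (u + u)*(d - 1) = (2*u)*(-1 + d) = 2*u*(-1 + d))
j(F) = √(2*F + 2*F*(-1 + F)) (j(F) = √(F + (F + 2*F*(-1 + F))) = √(2*F + 2*F*(-1 + F)))
(W(-6, 8) + j(m))² = (8 + √2*√((-6)²))² = (8 + √2*√36)² = (8 + √2*6)² = (8 + 6*√2)²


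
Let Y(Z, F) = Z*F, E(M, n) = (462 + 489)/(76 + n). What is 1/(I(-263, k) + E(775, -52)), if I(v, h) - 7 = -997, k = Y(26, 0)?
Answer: -8/7603 ≈ -0.0010522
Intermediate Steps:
E(M, n) = 951/(76 + n)
Y(Z, F) = F*Z
k = 0 (k = 0*26 = 0)
I(v, h) = -990 (I(v, h) = 7 - 997 = -990)
1/(I(-263, k) + E(775, -52)) = 1/(-990 + 951/(76 - 52)) = 1/(-990 + 951/24) = 1/(-990 + 951*(1/24)) = 1/(-990 + 317/8) = 1/(-7603/8) = -8/7603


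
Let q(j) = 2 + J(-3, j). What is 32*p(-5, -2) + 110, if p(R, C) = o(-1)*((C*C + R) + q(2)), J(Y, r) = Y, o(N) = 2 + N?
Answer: 46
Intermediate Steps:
q(j) = -1 (q(j) = 2 - 3 = -1)
p(R, C) = -1 + R + C**2 (p(R, C) = (2 - 1)*((C*C + R) - 1) = 1*((C**2 + R) - 1) = 1*((R + C**2) - 1) = 1*(-1 + R + C**2) = -1 + R + C**2)
32*p(-5, -2) + 110 = 32*(-1 - 5 + (-2)**2) + 110 = 32*(-1 - 5 + 4) + 110 = 32*(-2) + 110 = -64 + 110 = 46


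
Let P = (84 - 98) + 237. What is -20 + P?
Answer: 203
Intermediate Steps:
P = 223 (P = -14 + 237 = 223)
-20 + P = -20 + 223 = 203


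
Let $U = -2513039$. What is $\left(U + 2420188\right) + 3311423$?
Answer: $3218572$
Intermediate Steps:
$\left(U + 2420188\right) + 3311423 = \left(-2513039 + 2420188\right) + 3311423 = -92851 + 3311423 = 3218572$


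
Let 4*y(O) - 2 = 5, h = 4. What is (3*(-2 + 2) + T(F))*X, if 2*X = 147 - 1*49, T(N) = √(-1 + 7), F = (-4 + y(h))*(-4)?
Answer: 49*√6 ≈ 120.03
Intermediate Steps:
y(O) = 7/4 (y(O) = ½ + (¼)*5 = ½ + 5/4 = 7/4)
F = 9 (F = (-4 + 7/4)*(-4) = -9/4*(-4) = 9)
T(N) = √6
X = 49 (X = (147 - 1*49)/2 = (147 - 49)/2 = (½)*98 = 49)
(3*(-2 + 2) + T(F))*X = (3*(-2 + 2) + √6)*49 = (3*0 + √6)*49 = (0 + √6)*49 = √6*49 = 49*√6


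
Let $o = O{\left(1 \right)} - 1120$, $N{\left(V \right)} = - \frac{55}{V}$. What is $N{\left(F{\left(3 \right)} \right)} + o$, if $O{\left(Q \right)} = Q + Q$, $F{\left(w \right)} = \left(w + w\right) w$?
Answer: $- \frac{20179}{18} \approx -1121.1$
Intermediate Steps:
$F{\left(w \right)} = 2 w^{2}$ ($F{\left(w \right)} = 2 w w = 2 w^{2}$)
$O{\left(Q \right)} = 2 Q$
$o = -1118$ ($o = 2 \cdot 1 - 1120 = 2 - 1120 = -1118$)
$N{\left(F{\left(3 \right)} \right)} + o = - \frac{55}{2 \cdot 3^{2}} - 1118 = - \frac{55}{2 \cdot 9} - 1118 = - \frac{55}{18} - 1118 = - \frac{20179}{18}$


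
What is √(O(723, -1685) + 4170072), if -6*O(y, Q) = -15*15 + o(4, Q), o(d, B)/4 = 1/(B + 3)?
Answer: √126254235234/174 ≈ 2042.1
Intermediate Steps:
o(d, B) = 4/(3 + B) (o(d, B) = 4/(B + 3) = 4/(3 + B))
O(y, Q) = 75/2 - 2/(3*(3 + Q)) (O(y, Q) = -(-15*15 + 4/(3 + Q))/6 = -(-225 + 4/(3 + Q))/6 = 75/2 - 2/(3*(3 + Q)))
√(O(723, -1685) + 4170072) = √((671 + 225*(-1685))/(6*(3 - 1685)) + 4170072) = √((⅙)*(671 - 379125)/(-1682) + 4170072) = √((⅙)*(-1/1682)*(-378454) + 4170072) = √(189227/5046 + 4170072) = √(21042372539/5046) = √126254235234/174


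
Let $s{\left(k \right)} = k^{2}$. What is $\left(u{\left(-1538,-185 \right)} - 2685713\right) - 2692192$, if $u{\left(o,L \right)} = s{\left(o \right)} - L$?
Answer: $-3012276$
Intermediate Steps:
$u{\left(o,L \right)} = o^{2} - L$
$\left(u{\left(-1538,-185 \right)} - 2685713\right) - 2692192 = \left(\left(\left(-1538\right)^{2} - -185\right) - 2685713\right) - 2692192 = \left(\left(2365444 + 185\right) - 2685713\right) - 2692192 = \left(2365629 - 2685713\right) - 2692192 = -320084 - 2692192 = -3012276$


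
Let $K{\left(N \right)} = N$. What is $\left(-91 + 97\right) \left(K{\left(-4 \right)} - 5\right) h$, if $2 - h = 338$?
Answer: $18144$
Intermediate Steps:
$h = -336$ ($h = 2 - 338 = -336$)
$\left(-91 + 97\right) \left(K{\left(-4 \right)} - 5\right) h = \left(-91 + 97\right) \left(-4 - 5\right) \left(-336\right) = 6 \left(-9\right) \left(-336\right) = \left(-54\right) \left(-336\right) = 18144$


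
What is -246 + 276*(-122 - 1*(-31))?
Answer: -25362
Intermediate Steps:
-246 + 276*(-122 - 1*(-31)) = -246 + 276*(-122 + 31) = -246 + 276*(-91) = -246 - 25116 = -25362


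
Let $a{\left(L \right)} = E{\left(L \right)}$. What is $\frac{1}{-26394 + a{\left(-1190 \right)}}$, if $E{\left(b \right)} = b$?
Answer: $- \frac{1}{27584} \approx -3.6253 \cdot 10^{-5}$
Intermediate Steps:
$a{\left(L \right)} = L$
$\frac{1}{-26394 + a{\left(-1190 \right)}} = \frac{1}{-26394 - 1190} = \frac{1}{-27584} = - \frac{1}{27584}$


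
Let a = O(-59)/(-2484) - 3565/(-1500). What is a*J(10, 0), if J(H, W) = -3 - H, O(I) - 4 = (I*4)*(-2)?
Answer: -1763983/62100 ≈ -28.406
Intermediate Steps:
O(I) = 4 - 8*I (O(I) = 4 + (I*4)*(-2) = 4 + (4*I)*(-2) = 4 - 8*I)
a = 135691/62100 (a = (4 - 8*(-59))/(-2484) - 3565/(-1500) = (4 + 472)*(-1/2484) - 3565*(-1/1500) = 476*(-1/2484) + 713/300 = -119/621 + 713/300 = 135691/62100 ≈ 2.1850)
a*J(10, 0) = 135691*(-3 - 1*10)/62100 = 135691*(-3 - 10)/62100 = (135691/62100)*(-13) = -1763983/62100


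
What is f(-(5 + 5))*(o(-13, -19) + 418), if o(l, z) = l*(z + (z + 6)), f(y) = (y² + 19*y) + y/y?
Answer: -74226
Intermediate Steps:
f(y) = 1 + y² + 19*y (f(y) = (y² + 19*y) + 1 = 1 + y² + 19*y)
o(l, z) = l*(6 + 2*z) (o(l, z) = l*(z + (6 + z)) = l*(6 + 2*z))
f(-(5 + 5))*(o(-13, -19) + 418) = (1 + (-(5 + 5))² + 19*(-(5 + 5)))*(2*(-13)*(3 - 19) + 418) = (1 + (-1*10)² + 19*(-1*10))*(2*(-13)*(-16) + 418) = (1 + (-10)² + 19*(-10))*(416 + 418) = (1 + 100 - 190)*834 = -89*834 = -74226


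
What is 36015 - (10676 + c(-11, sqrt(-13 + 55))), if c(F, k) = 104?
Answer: 25235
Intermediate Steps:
36015 - (10676 + c(-11, sqrt(-13 + 55))) = 36015 - (10676 + 104) = 36015 - 1*10780 = 36015 - 10780 = 25235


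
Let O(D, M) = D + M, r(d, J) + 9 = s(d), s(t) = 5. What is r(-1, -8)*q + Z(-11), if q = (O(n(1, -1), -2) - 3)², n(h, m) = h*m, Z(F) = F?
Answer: -155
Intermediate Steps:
r(d, J) = -4 (r(d, J) = -9 + 5 = -4)
q = 36 (q = ((1*(-1) - 2) - 3)² = ((-1 - 2) - 3)² = (-3 - 3)² = (-6)² = 36)
r(-1, -8)*q + Z(-11) = -4*36 - 11 = -144 - 11 = -155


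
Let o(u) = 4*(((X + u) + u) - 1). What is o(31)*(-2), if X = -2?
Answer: -472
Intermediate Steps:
o(u) = -12 + 8*u (o(u) = 4*(((-2 + u) + u) - 1) = 4*((-2 + 2*u) - 1) = 4*(-3 + 2*u) = -12 + 8*u)
o(31)*(-2) = (-12 + 8*31)*(-2) = (-12 + 248)*(-2) = 236*(-2) = -472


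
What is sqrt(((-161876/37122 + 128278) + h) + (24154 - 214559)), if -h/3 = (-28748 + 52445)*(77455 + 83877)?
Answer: 7*I*sqrt(80638818333011013)/18561 ≈ 1.0709e+5*I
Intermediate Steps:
h = -11469253212 (h = -3*(-28748 + 52445)*(77455 + 83877) = -71091*161332 = -3*3823084404 = -11469253212)
sqrt(((-161876/37122 + 128278) + h) + (24154 - 214559)) = sqrt(((-161876/37122 + 128278) - 11469253212) + (24154 - 214559)) = sqrt(((-161876*1/37122 + 128278) - 11469253212) - 190405) = sqrt(((-80938/18561 + 128278) - 11469253212) - 190405) = sqrt((2380887020/18561 - 11469253212) - 190405) = sqrt(-212878427980912/18561 - 190405) = sqrt(-212881962088117/18561) = 7*I*sqrt(80638818333011013)/18561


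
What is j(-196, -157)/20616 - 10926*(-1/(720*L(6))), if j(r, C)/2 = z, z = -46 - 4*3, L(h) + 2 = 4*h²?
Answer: 1481879/14637360 ≈ 0.10124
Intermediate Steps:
L(h) = -2 + 4*h²
z = -58 (z = -46 - 1*12 = -46 - 12 = -58)
j(r, C) = -116 (j(r, C) = 2*(-58) = -116)
j(-196, -157)/20616 - 10926*(-1/(720*L(6))) = -116/20616 - 10926*(-1/(720*(-2 + 4*6²))) = -116*1/20616 - 10926*(-1/(720*(-2 + 4*36))) = -29/5154 - 10926*(-1/(720*(-2 + 144))) = -29/5154 - 10926/((142*(-30))*24) = -29/5154 - 10926/((-4260*24)) = -29/5154 - 10926/(-102240) = -29/5154 - 10926*(-1/102240) = -29/5154 + 607/5680 = 1481879/14637360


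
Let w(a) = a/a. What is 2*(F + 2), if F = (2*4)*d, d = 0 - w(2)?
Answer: -12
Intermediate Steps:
w(a) = 1
d = -1 (d = 0 - 1*1 = 0 - 1 = -1)
F = -8 (F = (2*4)*(-1) = 8*(-1) = -8)
2*(F + 2) = 2*(-8 + 2) = 2*(-6) = -12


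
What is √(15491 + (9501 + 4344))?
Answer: 2*√7334 ≈ 171.28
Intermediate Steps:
√(15491 + (9501 + 4344)) = √(15491 + 13845) = √29336 = 2*√7334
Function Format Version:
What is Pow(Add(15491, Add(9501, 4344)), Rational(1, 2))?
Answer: Mul(2, Pow(7334, Rational(1, 2))) ≈ 171.28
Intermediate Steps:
Pow(Add(15491, Add(9501, 4344)), Rational(1, 2)) = Pow(Add(15491, 13845), Rational(1, 2)) = Pow(29336, Rational(1, 2)) = Mul(2, Pow(7334, Rational(1, 2)))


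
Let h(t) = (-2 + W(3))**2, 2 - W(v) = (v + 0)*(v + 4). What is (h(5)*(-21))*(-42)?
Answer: 388962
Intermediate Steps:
W(v) = 2 - v*(4 + v) (W(v) = 2 - (v + 0)*(v + 4) = 2 - v*(4 + v))
h(t) = 441 (h(t) = (-2 + (2 - 1*3**2 - 4*3))**2 = (-2 + (2 - 1*9 - 12))**2 = (-2 + (2 - 9 - 12))**2 = (-2 - 19)**2 = (-21)**2 = 441)
(h(5)*(-21))*(-42) = (441*(-21))*(-42) = -9261*(-42) = 388962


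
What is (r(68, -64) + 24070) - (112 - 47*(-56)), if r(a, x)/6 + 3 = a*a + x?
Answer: 48668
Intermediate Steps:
r(a, x) = -18 + 6*x + 6*a**2 (r(a, x) = -18 + 6*(a*a + x) = -18 + 6*(a**2 + x) = -18 + 6*(x + a**2) = -18 + (6*x + 6*a**2) = -18 + 6*x + 6*a**2)
(r(68, -64) + 24070) - (112 - 47*(-56)) = ((-18 + 6*(-64) + 6*68**2) + 24070) - (112 - 47*(-56)) = ((-18 - 384 + 6*4624) + 24070) - (112 + 2632) = ((-18 - 384 + 27744) + 24070) - 1*2744 = (27342 + 24070) - 2744 = 51412 - 2744 = 48668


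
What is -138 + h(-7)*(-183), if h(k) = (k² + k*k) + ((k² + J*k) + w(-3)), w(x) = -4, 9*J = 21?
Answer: -23318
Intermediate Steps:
J = 7/3 (J = (⅑)*21 = 7/3 ≈ 2.3333)
h(k) = -4 + 3*k² + 7*k/3 (h(k) = (k² + k*k) + ((k² + 7*k/3) - 4) = (k² + k²) + (-4 + k² + 7*k/3) = 2*k² + (-4 + k² + 7*k/3) = -4 + 3*k² + 7*k/3)
-138 + h(-7)*(-183) = -138 + (-4 + 3*(-7)² + (7/3)*(-7))*(-183) = -138 + (-4 + 3*49 - 49/3)*(-183) = -138 + (-4 + 147 - 49/3)*(-183) = -138 + (380/3)*(-183) = -138 - 23180 = -23318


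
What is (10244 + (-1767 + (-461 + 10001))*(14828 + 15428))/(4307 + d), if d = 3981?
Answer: 58797533/2072 ≈ 28377.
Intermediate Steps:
(10244 + (-1767 + (-461 + 10001))*(14828 + 15428))/(4307 + d) = (10244 + (-1767 + (-461 + 10001))*(14828 + 15428))/(4307 + 3981) = (10244 + (-1767 + 9540)*30256)/8288 = (10244 + 7773*30256)*(1/8288) = (10244 + 235179888)*(1/8288) = 235190132*(1/8288) = 58797533/2072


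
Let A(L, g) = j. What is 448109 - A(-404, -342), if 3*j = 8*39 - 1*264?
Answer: 448093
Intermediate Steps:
j = 16 (j = (8*39 - 1*264)/3 = (312 - 264)/3 = (⅓)*48 = 16)
A(L, g) = 16
448109 - A(-404, -342) = 448109 - 1*16 = 448109 - 16 = 448093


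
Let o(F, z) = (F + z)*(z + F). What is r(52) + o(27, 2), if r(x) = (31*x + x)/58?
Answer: 25221/29 ≈ 869.69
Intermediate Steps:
r(x) = 16*x/29 (r(x) = (32*x)*(1/58) = 16*x/29)
o(F, z) = (F + z)² (o(F, z) = (F + z)*(F + z) = (F + z)²)
r(52) + o(27, 2) = (16/29)*52 + (27 + 2)² = 832/29 + 29² = 832/29 + 841 = 25221/29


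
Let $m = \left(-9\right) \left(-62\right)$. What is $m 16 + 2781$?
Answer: $11709$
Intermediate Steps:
$m = 558$
$m 16 + 2781 = 558 \cdot 16 + 2781 = 8928 + 2781 = 11709$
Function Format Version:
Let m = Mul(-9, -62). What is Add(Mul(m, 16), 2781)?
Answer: 11709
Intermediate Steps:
m = 558
Add(Mul(m, 16), 2781) = Add(Mul(558, 16), 2781) = Add(8928, 2781) = 11709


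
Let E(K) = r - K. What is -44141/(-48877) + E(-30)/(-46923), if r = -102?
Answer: 18691417/20661761 ≈ 0.90464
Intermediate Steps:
E(K) = -102 - K
-44141/(-48877) + E(-30)/(-46923) = -44141/(-48877) + (-102 - 1*(-30))/(-46923) = -44141*(-1/48877) + (-102 + 30)*(-1/46923) = 1193/1321 - 72*(-1/46923) = 1193/1321 + 24/15641 = 18691417/20661761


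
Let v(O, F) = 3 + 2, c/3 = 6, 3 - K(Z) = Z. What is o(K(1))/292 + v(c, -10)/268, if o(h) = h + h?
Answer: 633/19564 ≈ 0.032355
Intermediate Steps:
K(Z) = 3 - Z
c = 18 (c = 3*6 = 18)
o(h) = 2*h
v(O, F) = 5
o(K(1))/292 + v(c, -10)/268 = (2*(3 - 1*1))/292 + 5/268 = (2*(3 - 1))*(1/292) + 5*(1/268) = (2*2)*(1/292) + 5/268 = 4*(1/292) + 5/268 = 1/73 + 5/268 = 633/19564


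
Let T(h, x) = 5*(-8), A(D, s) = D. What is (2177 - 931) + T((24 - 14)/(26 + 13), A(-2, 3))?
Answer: 1206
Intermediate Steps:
T(h, x) = -40
(2177 - 931) + T((24 - 14)/(26 + 13), A(-2, 3)) = (2177 - 931) - 40 = 1246 - 40 = 1206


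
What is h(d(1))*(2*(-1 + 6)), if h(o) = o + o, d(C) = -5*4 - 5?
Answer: -500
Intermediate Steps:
d(C) = -25 (d(C) = -20 - 5 = -25)
h(o) = 2*o
h(d(1))*(2*(-1 + 6)) = (2*(-25))*(2*(-1 + 6)) = -100*5 = -50*10 = -500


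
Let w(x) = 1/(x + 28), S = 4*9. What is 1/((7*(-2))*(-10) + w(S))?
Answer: 64/8961 ≈ 0.0071421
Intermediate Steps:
S = 36
w(x) = 1/(28 + x)
1/((7*(-2))*(-10) + w(S)) = 1/((7*(-2))*(-10) + 1/(28 + 36)) = 1/(-14*(-10) + 1/64) = 1/(140 + 1/64) = 1/(8961/64) = 64/8961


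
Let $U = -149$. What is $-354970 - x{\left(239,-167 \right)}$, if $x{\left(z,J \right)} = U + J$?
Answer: $-354654$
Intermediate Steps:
$x{\left(z,J \right)} = -149 + J$
$-354970 - x{\left(239,-167 \right)} = -354970 - \left(-149 - 167\right) = -354970 - -316 = -354970 + 316 = -354654$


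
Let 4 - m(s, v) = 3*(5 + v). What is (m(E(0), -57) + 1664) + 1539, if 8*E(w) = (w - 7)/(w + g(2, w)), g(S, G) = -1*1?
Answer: 3363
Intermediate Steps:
g(S, G) = -1
E(w) = (-7 + w)/(8*(-1 + w)) (E(w) = ((w - 7)/(w - 1))/8 = ((-7 + w)/(-1 + w))/8 = (-7 + w)/(8*(-1 + w)))
m(s, v) = -11 - 3*v (m(s, v) = 4 - 3*(5 + v) = 4 - (15 + 3*v) = 4 + (-15 - 3*v) = -11 - 3*v)
(m(E(0), -57) + 1664) + 1539 = ((-11 - 3*(-57)) + 1664) + 1539 = ((-11 + 171) + 1664) + 1539 = (160 + 1664) + 1539 = 1824 + 1539 = 3363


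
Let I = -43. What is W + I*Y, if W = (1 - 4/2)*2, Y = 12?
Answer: -518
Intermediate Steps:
W = -2 (W = (1 - 4*½)*2 = (1 - 2)*2 = -1*2 = -2)
W + I*Y = -2 - 43*12 = -2 - 516 = -518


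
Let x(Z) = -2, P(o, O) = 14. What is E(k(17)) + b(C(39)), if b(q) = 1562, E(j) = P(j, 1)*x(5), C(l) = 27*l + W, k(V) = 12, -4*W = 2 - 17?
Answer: 1534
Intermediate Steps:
W = 15/4 (W = -(2 - 17)/4 = -¼*(-15) = 15/4 ≈ 3.7500)
C(l) = 15/4 + 27*l (C(l) = 27*l + 15/4 = 15/4 + 27*l)
E(j) = -28 (E(j) = 14*(-2) = -28)
E(k(17)) + b(C(39)) = -28 + 1562 = 1534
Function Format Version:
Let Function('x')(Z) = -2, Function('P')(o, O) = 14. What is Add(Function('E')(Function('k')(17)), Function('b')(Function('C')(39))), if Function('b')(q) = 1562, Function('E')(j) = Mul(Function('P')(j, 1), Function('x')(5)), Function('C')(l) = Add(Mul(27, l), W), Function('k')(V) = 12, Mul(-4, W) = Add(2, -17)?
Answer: 1534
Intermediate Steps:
W = Rational(15, 4) (W = Mul(Rational(-1, 4), Add(2, -17)) = Mul(Rational(-1, 4), -15) = Rational(15, 4) ≈ 3.7500)
Function('C')(l) = Add(Rational(15, 4), Mul(27, l)) (Function('C')(l) = Add(Mul(27, l), Rational(15, 4)) = Add(Rational(15, 4), Mul(27, l)))
Function('E')(j) = -28 (Function('E')(j) = Mul(14, -2) = -28)
Add(Function('E')(Function('k')(17)), Function('b')(Function('C')(39))) = Add(-28, 1562) = 1534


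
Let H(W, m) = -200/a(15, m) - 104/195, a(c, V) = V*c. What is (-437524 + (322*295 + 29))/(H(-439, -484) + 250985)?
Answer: -207215525/151845619 ≈ -1.3646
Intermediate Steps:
H(W, m) = -8/15 - 40/(3*m) (H(W, m) = -200*1/(15*m) - 104/195 = -200*1/(15*m) - 104*1/195 = -40/(3*m) - 8/15 = -8/15 - 40/(3*m))
(-437524 + (322*295 + 29))/(H(-439, -484) + 250985) = (-437524 + (322*295 + 29))/((8/15)*(-25 - 1*(-484))/(-484) + 250985) = (-437524 + (94990 + 29))/((8/15)*(-1/484)*(-25 + 484) + 250985) = (-437524 + 95019)/((8/15)*(-1/484)*459 + 250985) = -342505/(-306/605 + 250985) = -342505/151845619/605 = -342505*605/151845619 = -207215525/151845619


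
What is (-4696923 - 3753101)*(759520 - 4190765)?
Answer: 28994102599880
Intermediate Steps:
(-4696923 - 3753101)*(759520 - 4190765) = -8450024*(-3431245) = 28994102599880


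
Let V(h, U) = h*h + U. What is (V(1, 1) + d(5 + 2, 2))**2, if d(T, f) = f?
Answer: 16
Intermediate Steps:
V(h, U) = U + h**2 (V(h, U) = h**2 + U = U + h**2)
(V(1, 1) + d(5 + 2, 2))**2 = ((1 + 1**2) + 2)**2 = ((1 + 1) + 2)**2 = (2 + 2)**2 = 4**2 = 16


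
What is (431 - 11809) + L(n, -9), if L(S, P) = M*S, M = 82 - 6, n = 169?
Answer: 1466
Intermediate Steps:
M = 76
L(S, P) = 76*S
(431 - 11809) + L(n, -9) = (431 - 11809) + 76*169 = -11378 + 12844 = 1466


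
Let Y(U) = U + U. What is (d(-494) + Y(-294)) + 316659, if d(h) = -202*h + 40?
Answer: 415899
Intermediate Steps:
Y(U) = 2*U
d(h) = 40 - 202*h
(d(-494) + Y(-294)) + 316659 = ((40 - 202*(-494)) + 2*(-294)) + 316659 = ((40 + 99788) - 588) + 316659 = (99828 - 588) + 316659 = 99240 + 316659 = 415899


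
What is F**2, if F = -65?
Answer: 4225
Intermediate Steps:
F**2 = (-65)**2 = 4225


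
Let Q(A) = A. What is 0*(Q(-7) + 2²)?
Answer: 0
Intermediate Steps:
0*(Q(-7) + 2²) = 0*(-7 + 2²) = 0*(-7 + 4) = 0*(-3) = 0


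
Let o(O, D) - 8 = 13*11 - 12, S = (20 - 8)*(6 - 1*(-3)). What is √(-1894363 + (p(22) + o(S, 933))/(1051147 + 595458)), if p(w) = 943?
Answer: I*√5136201604323170465/1646605 ≈ 1376.4*I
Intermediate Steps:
S = 108 (S = 12*(6 + 3) = 12*9 = 108)
o(O, D) = 139 (o(O, D) = 8 + (13*11 - 12) = 8 + (143 - 12) = 8 + 131 = 139)
√(-1894363 + (p(22) + o(S, 933))/(1051147 + 595458)) = √(-1894363 + (943 + 139)/(1051147 + 595458)) = √(-1894363 + 1082/1646605) = √(-3119267586533/1646605) = I*√5136201604323170465/1646605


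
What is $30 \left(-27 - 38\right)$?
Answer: $-1950$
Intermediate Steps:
$30 \left(-27 - 38\right) = 30 \left(-65\right) = -1950$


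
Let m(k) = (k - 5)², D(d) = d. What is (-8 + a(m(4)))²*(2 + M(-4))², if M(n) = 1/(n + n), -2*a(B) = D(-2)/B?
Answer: 11025/64 ≈ 172.27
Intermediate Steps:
m(k) = (-5 + k)²
a(B) = 1/B (a(B) = -(-1)/B = 1/B)
M(n) = 1/(2*n)
(-8 + a(m(4)))²*(2 + M(-4))² = (-8 + 1/((-5 + 4)²))²*(2 + (½)/(-4))² = (-8 + 1/((-1)²))²*(2 + (½)*(-¼))² = (-8 + 1/1)²*(2 - ⅛)² = (-8 + 1)²*(15/8)² = (-7)²*(225/64) = 49*(225/64) = 11025/64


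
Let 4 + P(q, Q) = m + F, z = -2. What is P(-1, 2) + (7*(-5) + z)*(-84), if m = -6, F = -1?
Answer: 3097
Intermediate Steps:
P(q, Q) = -11 (P(q, Q) = -4 + (-6 - 1) = -4 - 7 = -11)
P(-1, 2) + (7*(-5) + z)*(-84) = -11 + (7*(-5) - 2)*(-84) = -11 + (-35 - 2)*(-84) = -11 - 37*(-84) = -11 + 3108 = 3097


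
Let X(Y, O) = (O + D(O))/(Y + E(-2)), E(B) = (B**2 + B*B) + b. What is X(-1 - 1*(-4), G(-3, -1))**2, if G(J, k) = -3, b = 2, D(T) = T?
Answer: 36/169 ≈ 0.21302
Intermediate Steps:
E(B) = 2 + 2*B**2 (E(B) = (B**2 + B*B) + 2 = (B**2 + B**2) + 2 = 2*B**2 + 2 = 2 + 2*B**2)
X(Y, O) = 2*O/(10 + Y) (X(Y, O) = (O + O)/(Y + (2 + 2*(-2)**2)) = (2*O)/(Y + (2 + 2*4)) = (2*O)/(Y + (2 + 8)) = (2*O)/(Y + 10) = (2*O)/(10 + Y) = 2*O/(10 + Y))
X(-1 - 1*(-4), G(-3, -1))**2 = (2*(-3)/(10 + (-1 - 1*(-4))))**2 = (2*(-3)/(10 + (-1 + 4)))**2 = (2*(-3)/(10 + 3))**2 = (2*(-3)/13)**2 = (2*(-3)*(1/13))**2 = (-6/13)**2 = 36/169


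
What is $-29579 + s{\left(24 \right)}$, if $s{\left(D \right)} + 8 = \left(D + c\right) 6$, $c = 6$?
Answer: $-29407$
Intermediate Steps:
$s{\left(D \right)} = 28 + 6 D$ ($s{\left(D \right)} = -8 + \left(D + 6\right) 6 = -8 + \left(6 + D\right) 6 = -8 + \left(36 + 6 D\right) = 28 + 6 D$)
$-29579 + s{\left(24 \right)} = -29579 + \left(28 + 6 \cdot 24\right) = -29579 + \left(28 + 144\right) = -29579 + 172 = -29407$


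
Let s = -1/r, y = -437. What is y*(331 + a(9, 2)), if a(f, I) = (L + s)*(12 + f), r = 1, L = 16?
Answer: -282302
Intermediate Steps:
s = -1 (s = -1/1 = -1*1 = -1)
a(f, I) = 180 + 15*f (a(f, I) = (16 - 1)*(12 + f) = 15*(12 + f) = 180 + 15*f)
y*(331 + a(9, 2)) = -437*(331 + (180 + 15*9)) = -437*(331 + (180 + 135)) = -437*(331 + 315) = -437*646 = -282302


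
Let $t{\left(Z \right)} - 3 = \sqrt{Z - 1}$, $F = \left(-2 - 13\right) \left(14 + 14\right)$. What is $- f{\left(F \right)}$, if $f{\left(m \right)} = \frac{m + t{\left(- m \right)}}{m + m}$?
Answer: $- \frac{139}{280} + \frac{\sqrt{419}}{840} \approx -0.47206$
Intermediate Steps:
$F = -420$ ($F = \left(-15\right) 28 = -420$)
$t{\left(Z \right)} = 3 + \sqrt{-1 + Z}$ ($t{\left(Z \right)} = 3 + \sqrt{Z - 1} = 3 + \sqrt{-1 + Z}$)
$f{\left(m \right)} = \frac{3 + m + \sqrt{-1 - m}}{2 m}$ ($f{\left(m \right)} = \frac{m + \left(3 + \sqrt{-1 - m}\right)}{m + m} = \frac{3 + m + \sqrt{-1 - m}}{2 m}$)
$- f{\left(F \right)} = - \frac{3 - 420 + \sqrt{-1 - -420}}{2 \left(-420\right)} = - \frac{\left(-1\right) \left(3 - 420 + \sqrt{-1 + 420}\right)}{2 \cdot 420} = - \frac{\left(-1\right) \left(3 - 420 + \sqrt{419}\right)}{2 \cdot 420} = - \frac{\left(-1\right) \left(-417 + \sqrt{419}\right)}{2 \cdot 420} = - (\frac{139}{280} - \frac{\sqrt{419}}{840}) = - \frac{139}{280} + \frac{\sqrt{419}}{840}$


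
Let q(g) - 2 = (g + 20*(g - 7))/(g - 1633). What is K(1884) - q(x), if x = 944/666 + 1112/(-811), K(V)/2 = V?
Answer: 97692346822/25941199 ≈ 3765.9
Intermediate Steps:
K(V) = 2*V
x = 12496/270063 (x = 944*(1/666) + 1112*(-1/811) = 472/333 - 1112/811 = 12496/270063 ≈ 0.046271)
q(g) = 2 + (-140 + 21*g)/(-1633 + g) (q(g) = 2 + (g + 20*(g - 7))/(g - 1633) = 2 + (g + 20*(-7 + g))/(-1633 + g) = 2 + (g + (-140 + 20*g))/(-1633 + g) = 2 + (-140 + 21*g)/(-1633 + g))
K(1884) - q(x) = 2*1884 - (-3406 + 23*(12496/270063))/(-1633 + 12496/270063) = 3768 - (-3406 + 287408/270063)/(-441000383/270063) = 3768 - (-270063)*(-919547170)/(441000383*270063) = 3768 - 1*54091010/25941199 = 3768 - 54091010/25941199 = 97692346822/25941199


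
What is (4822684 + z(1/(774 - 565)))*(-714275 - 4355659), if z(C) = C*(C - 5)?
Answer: -1068030566375721840/43681 ≈ -2.4451e+13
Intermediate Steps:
z(C) = C*(-5 + C)
(4822684 + z(1/(774 - 565)))*(-714275 - 4355659) = (4822684 + (-5 + 1/(774 - 565))/(774 - 565))*(-714275 - 4355659) = (4822684 + (-5 + 1/209)/209)*(-5069934) = (4822684 + (1/209)*(-1044/209))*(-5069934) = (4822684 - 1044/43681)*(-5069934) = (210659658760/43681)*(-5069934) = -1068030566375721840/43681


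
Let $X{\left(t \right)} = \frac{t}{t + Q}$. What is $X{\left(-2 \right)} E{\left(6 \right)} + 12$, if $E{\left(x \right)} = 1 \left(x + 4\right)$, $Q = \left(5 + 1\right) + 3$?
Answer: $\frac{64}{7} \approx 9.1429$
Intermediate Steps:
$Q = 9$ ($Q = 6 + 3 = 9$)
$E{\left(x \right)} = 4 + x$ ($E{\left(x \right)} = 1 \left(4 + x\right) = 4 + x$)
$X{\left(t \right)} = \frac{t}{9 + t}$ ($X{\left(t \right)} = \frac{t}{t + 9} = \frac{t}{9 + t}$)
$X{\left(-2 \right)} E{\left(6 \right)} + 12 = - \frac{2}{9 - 2} \left(4 + 6\right) + 12 = - \frac{2}{7} \cdot 10 + 12 = \left(-2\right) \frac{1}{7} \cdot 10 + 12 = \left(- \frac{2}{7}\right) 10 + 12 = - \frac{20}{7} + 12 = \frac{64}{7}$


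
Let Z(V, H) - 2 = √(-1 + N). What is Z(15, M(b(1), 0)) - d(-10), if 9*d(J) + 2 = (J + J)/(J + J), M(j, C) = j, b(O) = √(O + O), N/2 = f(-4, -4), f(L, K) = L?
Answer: 19/9 + 3*I ≈ 2.1111 + 3.0*I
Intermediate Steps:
N = -8 (N = 2*(-4) = -8)
b(O) = √2*√O (b(O) = √(2*O) = √2*√O)
Z(V, H) = 2 + 3*I (Z(V, H) = 2 + √(-1 - 8) = 2 + √(-9) = 2 + 3*I)
d(J) = -⅑ (d(J) = -2/9 + ((J + J)/(J + J))/9 = -2/9 + ((2*J)/((2*J)))/9 = -2/9 + ((2*J)*(1/(2*J)))/9 = -2/9 + (⅑)*1 = -2/9 + ⅑ = -⅑)
Z(15, M(b(1), 0)) - d(-10) = (2 + 3*I) - 1*(-⅑) = (2 + 3*I) + ⅑ = 19/9 + 3*I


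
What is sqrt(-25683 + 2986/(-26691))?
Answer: I*sqrt(18296892399849)/26691 ≈ 160.26*I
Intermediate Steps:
sqrt(-25683 + 2986/(-26691)) = sqrt(-25683 + 2986*(-1/26691)) = sqrt(-25683 - 2986/26691) = sqrt(-685507939/26691) = I*sqrt(18296892399849)/26691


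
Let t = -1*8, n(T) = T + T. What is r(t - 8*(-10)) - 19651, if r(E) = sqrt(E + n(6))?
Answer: -19651 + 2*sqrt(21) ≈ -19642.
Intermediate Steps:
n(T) = 2*T
t = -8
r(E) = sqrt(12 + E) (r(E) = sqrt(E + 2*6) = sqrt(E + 12) = sqrt(12 + E))
r(t - 8*(-10)) - 19651 = sqrt(12 + (-8 - 8*(-10))) - 19651 = sqrt(12 + (-8 + 80)) - 19651 = sqrt(12 + 72) - 19651 = sqrt(84) - 19651 = 2*sqrt(21) - 19651 = -19651 + 2*sqrt(21)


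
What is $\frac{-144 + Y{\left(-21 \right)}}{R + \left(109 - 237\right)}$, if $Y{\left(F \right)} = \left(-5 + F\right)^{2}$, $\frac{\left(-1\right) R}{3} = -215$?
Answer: $\frac{532}{517} \approx 1.029$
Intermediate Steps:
$R = 645$ ($R = \left(-3\right) \left(-215\right) = 645$)
$\frac{-144 + Y{\left(-21 \right)}}{R + \left(109 - 237\right)} = \frac{-144 + \left(-5 - 21\right)^{2}}{645 + \left(109 - 237\right)} = \frac{-144 + \left(-26\right)^{2}}{645 - 128} = \frac{-144 + 676}{517} = 532 \cdot \frac{1}{517} = \frac{532}{517}$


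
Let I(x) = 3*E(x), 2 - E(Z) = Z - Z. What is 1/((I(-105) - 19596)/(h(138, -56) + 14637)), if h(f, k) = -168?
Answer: -4823/6530 ≈ -0.73859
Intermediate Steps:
E(Z) = 2 (E(Z) = 2 - (Z - Z) = 2 - 1*0 = 2 + 0 = 2)
I(x) = 6 (I(x) = 3*2 = 6)
1/((I(-105) - 19596)/(h(138, -56) + 14637)) = 1/((6 - 19596)/(-168 + 14637)) = 1/(-19590/14469) = 1/(-19590*1/14469) = 1/(-6530/4823) = -4823/6530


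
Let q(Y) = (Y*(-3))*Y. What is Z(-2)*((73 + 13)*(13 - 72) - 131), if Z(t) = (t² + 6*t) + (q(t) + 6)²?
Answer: -145740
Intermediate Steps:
q(Y) = -3*Y² (q(Y) = (-3*Y)*Y = -3*Y²)
Z(t) = t² + (6 - 3*t²)² + 6*t (Z(t) = (t² + 6*t) + (-3*t² + 6)² = (t² + 6*t) + (6 - 3*t²)² = t² + (6 - 3*t²)² + 6*t)
Z(-2)*((73 + 13)*(13 - 72) - 131) = ((-2)² + 6*(-2) + 9*(-2 + (-2)²)²)*((73 + 13)*(13 - 72) - 131) = (4 - 12 + 9*(-2 + 4)²)*(86*(-59) - 131) = (4 - 12 + 9*2²)*(-5074 - 131) = (4 - 12 + 9*4)*(-5205) = (4 - 12 + 36)*(-5205) = 28*(-5205) = -145740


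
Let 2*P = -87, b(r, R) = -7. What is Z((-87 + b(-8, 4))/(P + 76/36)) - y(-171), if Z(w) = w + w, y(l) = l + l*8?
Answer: 1149939/745 ≈ 1543.5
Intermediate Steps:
y(l) = 9*l (y(l) = l + 8*l = 9*l)
P = -87/2 (P = (1/2)*(-87) = -87/2 ≈ -43.500)
Z(w) = 2*w
Z((-87 + b(-8, 4))/(P + 76/36)) - y(-171) = 2*((-87 - 7)/(-87/2 + 76/36)) - 9*(-171) = 2*(-94/(-87/2 + 76*(1/36))) - 1*(-1539) = 2*(-94/(-87/2 + 19/9)) + 1539 = 2*(-94/(-745/18)) + 1539 = 2*(-94*(-18/745)) + 1539 = 2*(1692/745) + 1539 = 3384/745 + 1539 = 1149939/745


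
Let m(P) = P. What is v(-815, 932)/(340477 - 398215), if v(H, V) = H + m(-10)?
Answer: 275/19246 ≈ 0.014289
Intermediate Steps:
v(H, V) = -10 + H (v(H, V) = H - 10 = -10 + H)
v(-815, 932)/(340477 - 398215) = (-10 - 815)/(340477 - 398215) = -825/(-57738) = -825*(-1/57738) = 275/19246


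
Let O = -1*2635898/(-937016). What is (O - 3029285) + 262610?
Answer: -1296208052951/468508 ≈ -2.7667e+6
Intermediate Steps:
O = 1317949/468508 (O = -2635898*(-1/937016) = 1317949/468508 ≈ 2.8131)
(O - 3029285) + 262610 = (1317949/468508 - 3029285) + 262610 = -1419242938831/468508 + 262610 = -1296208052951/468508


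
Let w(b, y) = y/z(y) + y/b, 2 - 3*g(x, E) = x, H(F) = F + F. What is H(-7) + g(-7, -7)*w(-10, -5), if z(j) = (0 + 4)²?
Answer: -215/16 ≈ -13.438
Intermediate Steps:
H(F) = 2*F
z(j) = 16 (z(j) = 4² = 16)
g(x, E) = ⅔ - x/3
w(b, y) = y/16 + y/b
H(-7) + g(-7, -7)*w(-10, -5) = 2*(-7) + (⅔ - ⅓*(-7))*((1/16)*(-5) - 5/(-10)) = -14 + (⅔ + 7/3)*(-5/16 - 5*(-⅒)) = -14 + 3*(-5/16 + ½) = -14 + 3*(3/16) = -14 + 9/16 = -215/16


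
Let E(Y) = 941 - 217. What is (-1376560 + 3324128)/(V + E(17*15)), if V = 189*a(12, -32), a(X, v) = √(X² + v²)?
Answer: -22031863/643718 + 23005647*√73/643718 ≈ 271.13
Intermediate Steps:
E(Y) = 724
V = 756*√73 (V = 189*√(12² + (-32)²) = 189*√(144 + 1024) = 189*√1168 = 189*(4*√73) = 756*√73 ≈ 6459.3)
(-1376560 + 3324128)/(V + E(17*15)) = (-1376560 + 3324128)/(756*√73 + 724) = 1947568/(724 + 756*√73)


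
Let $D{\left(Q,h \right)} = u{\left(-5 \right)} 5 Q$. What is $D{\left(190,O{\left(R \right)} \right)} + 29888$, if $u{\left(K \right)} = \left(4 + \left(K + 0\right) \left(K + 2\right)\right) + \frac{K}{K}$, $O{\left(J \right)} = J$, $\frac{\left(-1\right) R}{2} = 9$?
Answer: $48888$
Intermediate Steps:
$R = -18$ ($R = \left(-2\right) 9 = -18$)
$u{\left(K \right)} = 5 + K \left(2 + K\right)$ ($u{\left(K \right)} = \left(4 + K \left(2 + K\right)\right) + 1 = 5 + K \left(2 + K\right)$)
$D{\left(Q,h \right)} = 100 Q$ ($D{\left(Q,h \right)} = \left(5 + \left(-5\right)^{2} + 2 \left(-5\right)\right) 5 Q = \left(5 + 25 - 10\right) 5 Q = 20 \cdot 5 Q = 100 Q$)
$D{\left(190,O{\left(R \right)} \right)} + 29888 = 100 \cdot 190 + 29888 = 19000 + 29888 = 48888$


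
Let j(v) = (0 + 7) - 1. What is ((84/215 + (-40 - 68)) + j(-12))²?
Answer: 477247716/46225 ≈ 10324.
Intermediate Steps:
j(v) = 6 (j(v) = 7 - 1 = 6)
((84/215 + (-40 - 68)) + j(-12))² = ((84/215 + (-40 - 68)) + 6)² = ((84*(1/215) - 108) + 6)² = ((84/215 - 108) + 6)² = (-23136/215 + 6)² = (-21846/215)² = 477247716/46225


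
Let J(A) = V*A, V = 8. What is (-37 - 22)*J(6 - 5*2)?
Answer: 1888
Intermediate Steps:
J(A) = 8*A
(-37 - 22)*J(6 - 5*2) = (-37 - 22)*(8*(6 - 5*2)) = -472*(6 - 10) = -472*(-4) = -59*(-32) = 1888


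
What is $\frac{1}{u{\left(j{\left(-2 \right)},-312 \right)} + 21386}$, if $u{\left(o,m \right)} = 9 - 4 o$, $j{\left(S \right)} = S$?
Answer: $\frac{1}{21403} \approx 4.6722 \cdot 10^{-5}$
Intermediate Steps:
$\frac{1}{u{\left(j{\left(-2 \right)},-312 \right)} + 21386} = \frac{1}{\left(9 - -8\right) + 21386} = \frac{1}{\left(9 + 8\right) + 21386} = \frac{1}{17 + 21386} = \frac{1}{21403}$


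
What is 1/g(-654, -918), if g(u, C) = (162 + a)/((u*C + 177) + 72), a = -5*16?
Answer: 600621/82 ≈ 7324.6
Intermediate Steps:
a = -80
g(u, C) = 82/(249 + C*u) (g(u, C) = (162 - 80)/((u*C + 177) + 72) = 82/((C*u + 177) + 72) = 82/((177 + C*u) + 72) = 82/(249 + C*u))
1/g(-654, -918) = 1/(82/(249 - 918*(-654))) = 1/(82/(249 + 600372)) = 1/(82/600621) = 600621/82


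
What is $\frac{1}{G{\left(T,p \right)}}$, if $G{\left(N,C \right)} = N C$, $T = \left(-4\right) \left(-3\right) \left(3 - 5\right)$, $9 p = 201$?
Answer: $- \frac{1}{536} \approx -0.0018657$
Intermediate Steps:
$p = \frac{67}{3}$ ($p = \frac{1}{9} \cdot 201 = \frac{67}{3} \approx 22.333$)
$T = -24$ ($T = 12 \left(-2\right) = -24$)
$G{\left(N,C \right)} = C N$
$\frac{1}{G{\left(T,p \right)}} = \frac{1}{\frac{67}{3} \left(-24\right)} = \frac{1}{-536} = - \frac{1}{536}$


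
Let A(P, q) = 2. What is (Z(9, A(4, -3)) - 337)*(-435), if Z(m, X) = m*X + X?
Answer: 137895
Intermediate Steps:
Z(m, X) = X + X*m (Z(m, X) = X*m + X = X + X*m)
(Z(9, A(4, -3)) - 337)*(-435) = (2*(1 + 9) - 337)*(-435) = (2*10 - 337)*(-435) = (20 - 337)*(-435) = -317*(-435) = 137895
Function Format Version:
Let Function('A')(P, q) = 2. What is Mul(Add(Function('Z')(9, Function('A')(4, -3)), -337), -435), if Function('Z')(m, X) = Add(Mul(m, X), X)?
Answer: 137895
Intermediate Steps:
Function('Z')(m, X) = Add(X, Mul(X, m)) (Function('Z')(m, X) = Add(Mul(X, m), X) = Add(X, Mul(X, m)))
Mul(Add(Function('Z')(9, Function('A')(4, -3)), -337), -435) = Mul(Add(Mul(2, Add(1, 9)), -337), -435) = Mul(Add(Mul(2, 10), -337), -435) = Mul(Add(20, -337), -435) = Mul(-317, -435) = 137895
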